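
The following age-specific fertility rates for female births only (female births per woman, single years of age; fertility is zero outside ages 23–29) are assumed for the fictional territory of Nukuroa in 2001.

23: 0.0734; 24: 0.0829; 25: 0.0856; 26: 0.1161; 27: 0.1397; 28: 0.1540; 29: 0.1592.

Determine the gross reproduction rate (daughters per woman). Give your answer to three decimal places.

0.811

Sum of female ASFRs = 0.0734 + 0.0829 + 0.0856 + 0.1161 + 0.1397 + 0.1540 + 0.1592 = 0.8109
GRR = 0.8109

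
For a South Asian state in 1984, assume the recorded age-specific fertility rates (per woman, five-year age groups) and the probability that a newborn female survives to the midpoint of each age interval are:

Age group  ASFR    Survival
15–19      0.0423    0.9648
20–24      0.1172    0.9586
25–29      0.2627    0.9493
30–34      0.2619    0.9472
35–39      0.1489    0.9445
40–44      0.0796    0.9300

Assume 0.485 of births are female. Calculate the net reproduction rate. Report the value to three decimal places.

Proportion female at birth = 0.485.
Weighting each age-specific rate by interval width and survival:
  15–19: 5 × 0.0423 × 0.9648 = 0.20406
  20–24: 5 × 0.1172 × 0.9586 = 0.56174
  25–29: 5 × 0.2627 × 0.9493 = 1.24691
  30–34: 5 × 0.2619 × 0.9472 = 1.24036
  35–39: 5 × 0.1489 × 0.9445 = 0.70318
  40–44: 5 × 0.0796 × 0.9300 = 0.37014
Sum = 4.32639
NRR = 0.485 × 4.32639 = 2.09830

2.098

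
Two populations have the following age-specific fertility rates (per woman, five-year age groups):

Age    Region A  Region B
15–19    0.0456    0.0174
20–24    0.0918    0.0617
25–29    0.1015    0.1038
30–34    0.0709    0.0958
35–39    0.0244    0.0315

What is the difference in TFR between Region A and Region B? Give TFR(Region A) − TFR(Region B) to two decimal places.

0.12

Region A:
  Sum of ASFRs = 0.0456 + 0.0918 + 0.1015 + 0.0709 + 0.0244 = 0.3342
  TFR = 5 × 0.3342 = 1.671
Region B:
  Sum of ASFRs = 0.0174 + 0.0617 + 0.1038 + 0.0958 + 0.0315 = 0.3102
  TFR = 5 × 0.3102 = 1.551
Difference = 1.671 − 1.551 = 0.12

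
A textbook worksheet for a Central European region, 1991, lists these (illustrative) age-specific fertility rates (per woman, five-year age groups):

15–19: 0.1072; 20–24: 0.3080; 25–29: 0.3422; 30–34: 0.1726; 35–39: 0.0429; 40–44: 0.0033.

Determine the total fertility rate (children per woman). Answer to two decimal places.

Sum of ASFRs = 0.1072 + 0.3080 + 0.3422 + 0.1726 + 0.0429 + 0.0033 = 0.9762
TFR = 5 × 0.9762 = 4.881

4.88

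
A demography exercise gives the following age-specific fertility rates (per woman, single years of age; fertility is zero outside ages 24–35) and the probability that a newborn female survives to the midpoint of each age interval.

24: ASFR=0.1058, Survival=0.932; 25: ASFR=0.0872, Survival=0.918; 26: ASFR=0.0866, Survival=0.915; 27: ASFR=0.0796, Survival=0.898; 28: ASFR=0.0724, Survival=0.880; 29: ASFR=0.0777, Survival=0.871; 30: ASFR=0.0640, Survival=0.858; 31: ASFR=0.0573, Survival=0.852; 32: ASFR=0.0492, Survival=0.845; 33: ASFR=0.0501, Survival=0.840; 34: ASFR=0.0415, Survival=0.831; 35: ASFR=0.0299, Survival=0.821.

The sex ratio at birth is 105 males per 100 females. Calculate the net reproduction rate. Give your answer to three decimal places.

0.345

Proportion female at birth = 100 / (100 + 105) = 0.48780.
Each age group contributes 1 × ASFR × survival:
  24: 1 × 0.1058 × 0.932 = 0.09861
  25: 1 × 0.0872 × 0.918 = 0.08005
  26: 1 × 0.0866 × 0.915 = 0.07924
  27: 1 × 0.0796 × 0.898 = 0.07148
  28: 1 × 0.0724 × 0.880 = 0.06371
  29: 1 × 0.0777 × 0.871 = 0.06768
  30: 1 × 0.0640 × 0.858 = 0.05491
  31: 1 × 0.0573 × 0.852 = 0.04882
  32: 1 × 0.0492 × 0.845 = 0.04157
  33: 1 × 0.0501 × 0.840 = 0.04208
  34: 1 × 0.0415 × 0.831 = 0.03449
  35: 1 × 0.0299 × 0.821 = 0.02455
Sum = 0.70719
NRR = 0.48780 × 0.70719 = 0.34497
With NRR below 1 the population is below replacement fertility.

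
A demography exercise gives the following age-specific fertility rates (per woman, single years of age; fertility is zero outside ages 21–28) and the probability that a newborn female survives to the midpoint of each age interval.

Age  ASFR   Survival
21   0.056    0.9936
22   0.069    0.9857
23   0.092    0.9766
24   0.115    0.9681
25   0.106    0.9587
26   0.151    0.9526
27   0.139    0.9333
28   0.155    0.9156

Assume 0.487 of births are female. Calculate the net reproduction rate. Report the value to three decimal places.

0.410

Proportion female at birth = 0.487.
Weighting each age-specific rate by interval width and survival:
  21: 1 × 0.056 × 0.9936 = 0.05564
  22: 1 × 0.069 × 0.9857 = 0.06801
  23: 1 × 0.092 × 0.9766 = 0.08985
  24: 1 × 0.115 × 0.9681 = 0.11133
  25: 1 × 0.106 × 0.9587 = 0.10162
  26: 1 × 0.151 × 0.9526 = 0.14384
  27: 1 × 0.139 × 0.9333 = 0.12973
  28: 1 × 0.155 × 0.9156 = 0.14192
Sum = 0.84194
NRR = 0.487 × 0.84194 = 0.41002
NRR < 1, so the cohort does not fully replace itself.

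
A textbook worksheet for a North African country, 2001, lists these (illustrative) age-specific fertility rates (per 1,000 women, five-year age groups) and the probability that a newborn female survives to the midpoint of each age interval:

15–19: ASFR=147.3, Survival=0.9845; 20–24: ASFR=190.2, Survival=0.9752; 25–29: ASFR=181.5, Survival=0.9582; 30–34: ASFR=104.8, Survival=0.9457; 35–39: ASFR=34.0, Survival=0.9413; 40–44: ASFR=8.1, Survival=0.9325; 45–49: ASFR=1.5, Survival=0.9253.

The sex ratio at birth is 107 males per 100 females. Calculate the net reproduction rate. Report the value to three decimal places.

1.557

Proportion female at birth = 100 / (100 + 107) = 0.48309.
Survival-weighted fertility by age (5·fₓ·Sₓ):
  15–19: 5 × 147.3/1000 × 0.9845 = 0.72508
  20–24: 5 × 190.2/1000 × 0.9752 = 0.92742
  25–29: 5 × 181.5/1000 × 0.9582 = 0.86957
  30–34: 5 × 104.8/1000 × 0.9457 = 0.49555
  35–39: 5 × 34.0/1000 × 0.9413 = 0.16002
  40–44: 5 × 8.1/1000 × 0.9325 = 0.03777
  45–49: 5 × 1.5/1000 × 0.9253 = 0.00694
Sum = 3.22235
NRR = 0.48309 × 3.22235 = 1.55669
With NRR above 1 the population is above replacement fertility.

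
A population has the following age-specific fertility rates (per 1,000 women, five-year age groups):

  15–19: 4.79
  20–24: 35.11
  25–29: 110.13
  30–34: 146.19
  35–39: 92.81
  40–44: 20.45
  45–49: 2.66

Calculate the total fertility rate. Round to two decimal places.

Sum of ASFRs = 4.79 + 35.11 + 110.13 + 146.19 + 92.81 + 20.45 + 2.66 = 412.14
TFR = 5 × 412.14 / 1000 = 2.0607

2.06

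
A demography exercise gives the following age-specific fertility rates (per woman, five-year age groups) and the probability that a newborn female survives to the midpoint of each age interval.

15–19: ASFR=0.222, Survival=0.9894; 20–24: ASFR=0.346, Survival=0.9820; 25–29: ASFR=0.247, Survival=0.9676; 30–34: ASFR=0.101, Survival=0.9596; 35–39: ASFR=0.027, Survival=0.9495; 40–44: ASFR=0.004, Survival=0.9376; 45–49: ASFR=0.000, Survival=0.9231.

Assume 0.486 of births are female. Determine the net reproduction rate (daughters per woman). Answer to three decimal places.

2.247

Proportion female at birth = 0.486.
Weighting each age-specific rate by interval width and survival:
  15–19: 5 × 0.222 × 0.9894 = 1.09823
  20–24: 5 × 0.346 × 0.9820 = 1.69886
  25–29: 5 × 0.247 × 0.9676 = 1.19499
  30–34: 5 × 0.101 × 0.9596 = 0.48460
  35–39: 5 × 0.027 × 0.9495 = 0.12818
  40–44: 5 × 0.004 × 0.9376 = 0.01875
  45–49: 5 × 0.000 × 0.9231 = 0.00000
Sum = 4.62361
NRR = 0.486 × 4.62361 = 2.24707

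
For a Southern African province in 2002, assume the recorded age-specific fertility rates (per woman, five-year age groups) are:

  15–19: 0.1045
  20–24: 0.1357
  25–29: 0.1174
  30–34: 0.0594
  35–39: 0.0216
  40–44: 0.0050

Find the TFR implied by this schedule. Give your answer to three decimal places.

Sum of ASFRs = 0.1045 + 0.1357 + 0.1174 + 0.0594 + 0.0216 + 0.0050 = 0.4436
TFR = 5 × 0.4436 = 2.218

2.218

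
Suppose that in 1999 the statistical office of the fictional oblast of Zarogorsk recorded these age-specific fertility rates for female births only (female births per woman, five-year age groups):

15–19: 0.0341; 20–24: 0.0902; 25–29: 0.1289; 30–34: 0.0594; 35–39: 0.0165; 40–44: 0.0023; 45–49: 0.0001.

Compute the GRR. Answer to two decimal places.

1.66

Sum of female ASFRs = 0.0341 + 0.0902 + 0.1289 + 0.0594 + 0.0165 + 0.0023 + 0.0001 = 0.3315
GRR = 5 × 0.3315 = 1.6575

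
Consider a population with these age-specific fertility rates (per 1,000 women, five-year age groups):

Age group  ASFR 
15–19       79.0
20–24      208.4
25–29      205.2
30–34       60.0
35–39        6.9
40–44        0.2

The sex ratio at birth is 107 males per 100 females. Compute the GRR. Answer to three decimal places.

Proportion female at birth = 100 / (100 + 107) = 0.48309.
Sum of ASFRs = 79.0 + 208.4 + 205.2 + 60.0 + 6.9 + 0.2 = 559.7
TFR = 5 × 559.7 / 1000 = 2.7985
GRR = 0.48309 × 2.7985 = 1.35193

1.352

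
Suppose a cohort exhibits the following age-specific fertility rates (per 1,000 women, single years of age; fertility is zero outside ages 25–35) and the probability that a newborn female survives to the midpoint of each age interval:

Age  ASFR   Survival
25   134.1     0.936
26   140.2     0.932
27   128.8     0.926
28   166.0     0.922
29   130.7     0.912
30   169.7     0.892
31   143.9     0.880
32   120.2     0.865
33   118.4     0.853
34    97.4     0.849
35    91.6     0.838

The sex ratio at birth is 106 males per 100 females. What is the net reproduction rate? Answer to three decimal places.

0.626

Proportion female at birth = 100 / (100 + 106) = 0.48544.
Each age group contributes 1 × ASFR × survival:
  25: 1 × 134.1/1000 × 0.936 = 0.12552
  26: 1 × 140.2/1000 × 0.932 = 0.13067
  27: 1 × 128.8/1000 × 0.926 = 0.11927
  28: 1 × 166.0/1000 × 0.922 = 0.15305
  29: 1 × 130.7/1000 × 0.912 = 0.11920
  30: 1 × 169.7/1000 × 0.892 = 0.15137
  31: 1 × 143.9/1000 × 0.880 = 0.12663
  32: 1 × 120.2/1000 × 0.865 = 0.10397
  33: 1 × 118.4/1000 × 0.853 = 0.10100
  34: 1 × 97.4/1000 × 0.849 = 0.08269
  35: 1 × 91.6/1000 × 0.838 = 0.07676
Sum = 1.29013
NRR = 0.48544 × 1.29013 = 0.62628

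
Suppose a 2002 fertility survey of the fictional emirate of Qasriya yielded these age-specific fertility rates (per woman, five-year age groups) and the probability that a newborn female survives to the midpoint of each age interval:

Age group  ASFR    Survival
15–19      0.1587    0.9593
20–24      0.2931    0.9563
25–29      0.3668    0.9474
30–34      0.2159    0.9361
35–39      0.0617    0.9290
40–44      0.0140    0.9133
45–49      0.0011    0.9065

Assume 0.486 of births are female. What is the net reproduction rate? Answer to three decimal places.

Proportion female at birth = 0.486.
Each age group contributes 5 × ASFR × survival:
  15–19: 5 × 0.1587 × 0.9593 = 0.76120
  20–24: 5 × 0.2931 × 0.9563 = 1.40146
  25–29: 5 × 0.3668 × 0.9474 = 1.73753
  30–34: 5 × 0.2159 × 0.9361 = 1.01052
  35–39: 5 × 0.0617 × 0.9290 = 0.28660
  40–44: 5 × 0.0140 × 0.9133 = 0.06393
  45–49: 5 × 0.0011 × 0.9065 = 0.00499
Sum = 5.26623
NRR = 0.486 × 5.26623 = 2.55939

2.559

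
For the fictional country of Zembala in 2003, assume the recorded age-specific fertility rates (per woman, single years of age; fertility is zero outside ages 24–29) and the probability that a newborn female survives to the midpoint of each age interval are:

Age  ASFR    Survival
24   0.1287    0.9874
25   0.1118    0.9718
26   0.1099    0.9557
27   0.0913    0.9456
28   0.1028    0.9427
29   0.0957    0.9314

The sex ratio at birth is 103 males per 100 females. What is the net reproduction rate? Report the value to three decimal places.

Proportion female at birth = 100 / (100 + 103) = 0.49261.
Each age group contributes 1 × ASFR × survival:
  24: 1 × 0.1287 × 0.9874 = 0.12708
  25: 1 × 0.1118 × 0.9718 = 0.10865
  26: 1 × 0.1099 × 0.9557 = 0.10503
  27: 1 × 0.0913 × 0.9456 = 0.08633
  28: 1 × 0.1028 × 0.9427 = 0.09691
  29: 1 × 0.0957 × 0.9314 = 0.08913
Sum = 0.61313
NRR = 0.49261 × 0.61313 = 0.30203

0.302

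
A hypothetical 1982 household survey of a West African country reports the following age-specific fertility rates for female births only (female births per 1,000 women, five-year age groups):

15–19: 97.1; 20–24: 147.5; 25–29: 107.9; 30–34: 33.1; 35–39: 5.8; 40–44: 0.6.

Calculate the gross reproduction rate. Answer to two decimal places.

Sum of female ASFRs = 97.1 + 147.5 + 107.9 + 33.1 + 5.8 + 0.6 = 392.0
GRR = 5 × 392.0 / 1000 = 1.96

1.96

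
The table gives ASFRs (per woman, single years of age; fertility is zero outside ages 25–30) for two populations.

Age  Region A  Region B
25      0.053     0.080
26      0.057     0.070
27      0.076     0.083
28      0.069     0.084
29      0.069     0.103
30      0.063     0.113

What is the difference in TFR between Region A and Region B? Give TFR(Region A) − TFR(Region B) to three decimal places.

Region A:
  Sum of ASFRs = 0.053 + 0.057 + 0.076 + 0.069 + 0.069 + 0.063 = 0.387
  TFR = 0.387
Region B:
  Sum of ASFRs = 0.080 + 0.070 + 0.083 + 0.084 + 0.103 + 0.113 = 0.533
  TFR = 0.533
Difference = 0.387 − 0.533 = -0.146

-0.146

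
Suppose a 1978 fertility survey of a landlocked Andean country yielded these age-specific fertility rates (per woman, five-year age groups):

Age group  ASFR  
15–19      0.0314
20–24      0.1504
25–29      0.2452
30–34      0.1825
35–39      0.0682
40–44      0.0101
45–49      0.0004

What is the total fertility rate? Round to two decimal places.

Sum of ASFRs = 0.0314 + 0.1504 + 0.2452 + 0.1825 + 0.0682 + 0.0101 + 0.0004 = 0.6882
TFR = 5 × 0.6882 = 3.441

3.44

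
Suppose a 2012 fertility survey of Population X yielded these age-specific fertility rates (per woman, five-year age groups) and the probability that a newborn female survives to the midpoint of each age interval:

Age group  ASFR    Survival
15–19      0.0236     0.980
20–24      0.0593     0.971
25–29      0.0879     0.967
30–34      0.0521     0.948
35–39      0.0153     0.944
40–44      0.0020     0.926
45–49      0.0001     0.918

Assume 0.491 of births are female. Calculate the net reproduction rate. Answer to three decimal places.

Proportion female at birth = 0.491.
Survival-weighted fertility by age (5·fₓ·Sₓ):
  15–19: 5 × 0.0236 × 0.980 = 0.11564
  20–24: 5 × 0.0593 × 0.971 = 0.28790
  25–29: 5 × 0.0879 × 0.967 = 0.42500
  30–34: 5 × 0.0521 × 0.948 = 0.24695
  35–39: 5 × 0.0153 × 0.944 = 0.07222
  40–44: 5 × 0.0020 × 0.926 = 0.00926
  45–49: 5 × 0.0001 × 0.918 = 0.00046
Sum = 1.15743
NRR = 0.491 × 1.15743 = 0.56830

0.568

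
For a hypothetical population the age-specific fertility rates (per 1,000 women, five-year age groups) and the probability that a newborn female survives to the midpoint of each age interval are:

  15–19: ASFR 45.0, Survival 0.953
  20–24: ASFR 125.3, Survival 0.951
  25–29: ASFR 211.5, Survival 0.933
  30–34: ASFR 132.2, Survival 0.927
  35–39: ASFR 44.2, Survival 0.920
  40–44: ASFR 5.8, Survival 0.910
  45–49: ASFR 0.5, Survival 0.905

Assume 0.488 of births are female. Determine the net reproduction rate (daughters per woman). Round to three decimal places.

1.289

Proportion female at birth = 0.488.
Weighting each age-specific rate by interval width and survival:
  15–19: 5 × 45.0/1000 × 0.953 = 0.21443
  20–24: 5 × 125.3/1000 × 0.951 = 0.59580
  25–29: 5 × 211.5/1000 × 0.933 = 0.98665
  30–34: 5 × 132.2/1000 × 0.927 = 0.61275
  35–39: 5 × 44.2/1000 × 0.920 = 0.20332
  40–44: 5 × 5.8/1000 × 0.910 = 0.02639
  45–49: 5 × 0.5/1000 × 0.905 = 0.00226
Sum = 2.64160
NRR = 0.488 × 2.64160 = 1.28910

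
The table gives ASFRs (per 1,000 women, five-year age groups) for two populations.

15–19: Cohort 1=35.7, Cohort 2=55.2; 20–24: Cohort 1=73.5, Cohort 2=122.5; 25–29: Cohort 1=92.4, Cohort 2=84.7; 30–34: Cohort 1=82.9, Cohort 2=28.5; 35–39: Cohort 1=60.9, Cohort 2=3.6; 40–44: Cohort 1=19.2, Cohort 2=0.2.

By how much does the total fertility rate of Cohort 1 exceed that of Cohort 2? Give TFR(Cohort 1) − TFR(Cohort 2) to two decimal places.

0.35

Cohort 1:
  Sum of ASFRs = 35.7 + 73.5 + 92.4 + 82.9 + 60.9 + 19.2 = 364.6
  TFR = 5 × 364.6 / 1000 = 1.823
Cohort 2:
  Sum of ASFRs = 55.2 + 122.5 + 84.7 + 28.5 + 3.6 + 0.2 = 294.7
  TFR = 5 × 294.7 / 1000 = 1.4735
Difference = 1.823 − 1.4735 = 0.3495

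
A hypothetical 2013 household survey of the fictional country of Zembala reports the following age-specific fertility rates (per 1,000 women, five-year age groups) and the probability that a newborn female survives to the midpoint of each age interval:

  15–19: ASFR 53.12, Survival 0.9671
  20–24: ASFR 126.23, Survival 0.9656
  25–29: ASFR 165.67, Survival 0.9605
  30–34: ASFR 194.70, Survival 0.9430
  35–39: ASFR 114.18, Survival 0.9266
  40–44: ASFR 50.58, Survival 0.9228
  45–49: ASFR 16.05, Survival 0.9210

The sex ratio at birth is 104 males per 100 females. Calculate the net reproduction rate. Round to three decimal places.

1.675

Proportion female at birth = 100 / (100 + 104) = 0.49020.
Each age group contributes 5 × ASFR × survival:
  15–19: 5 × 53.12/1000 × 0.9671 = 0.25686
  20–24: 5 × 126.23/1000 × 0.9656 = 0.60944
  25–29: 5 × 165.67/1000 × 0.9605 = 0.79563
  30–34: 5 × 194.70/1000 × 0.9430 = 0.91801
  35–39: 5 × 114.18/1000 × 0.9266 = 0.52900
  40–44: 5 × 50.58/1000 × 0.9228 = 0.23338
  45–49: 5 × 16.05/1000 × 0.9210 = 0.07391
Sum = 3.41623
NRR = 0.49020 × 3.41623 = 1.67464
An NRR exceeding 1 indicates intrinsic growth under these rates.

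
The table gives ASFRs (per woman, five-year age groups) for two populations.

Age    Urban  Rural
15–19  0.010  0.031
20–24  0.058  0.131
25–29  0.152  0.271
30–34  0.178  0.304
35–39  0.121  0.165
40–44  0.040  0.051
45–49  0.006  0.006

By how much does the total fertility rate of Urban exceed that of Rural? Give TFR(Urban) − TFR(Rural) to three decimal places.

Urban:
  Sum of ASFRs = 0.010 + 0.058 + 0.152 + 0.178 + 0.121 + 0.040 + 0.006 = 0.565
  TFR = 5 × 0.565 = 2.825
Rural:
  Sum of ASFRs = 0.031 + 0.131 + 0.271 + 0.304 + 0.165 + 0.051 + 0.006 = 0.959
  TFR = 5 × 0.959 = 4.795
Difference = 2.825 − 4.795 = -1.97

-1.970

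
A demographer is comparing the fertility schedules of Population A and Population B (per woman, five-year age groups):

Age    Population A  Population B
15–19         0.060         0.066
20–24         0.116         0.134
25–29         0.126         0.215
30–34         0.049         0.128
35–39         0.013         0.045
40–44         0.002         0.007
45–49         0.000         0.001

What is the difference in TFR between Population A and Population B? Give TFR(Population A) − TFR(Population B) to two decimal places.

Population A:
  Sum of ASFRs = 0.060 + 0.116 + 0.126 + 0.049 + 0.013 + 0.002 + 0.000 = 0.366
  TFR = 5 × 0.366 = 1.83
Population B:
  Sum of ASFRs = 0.066 + 0.134 + 0.215 + 0.128 + 0.045 + 0.007 + 0.001 = 0.596
  TFR = 5 × 0.596 = 2.98
Difference = 1.83 − 2.98 = -1.15

-1.15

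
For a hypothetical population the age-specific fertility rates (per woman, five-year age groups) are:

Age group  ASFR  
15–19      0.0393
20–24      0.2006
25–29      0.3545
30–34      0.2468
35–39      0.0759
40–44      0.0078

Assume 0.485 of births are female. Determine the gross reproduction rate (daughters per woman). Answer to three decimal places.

2.243

Proportion female at birth = 0.485.
Sum of ASFRs = 0.0393 + 0.2006 + 0.3545 + 0.2468 + 0.0759 + 0.0078 = 0.9249
TFR = 5 × 0.9249 = 4.6245
GRR = 0.485 × 4.6245 = 2.24288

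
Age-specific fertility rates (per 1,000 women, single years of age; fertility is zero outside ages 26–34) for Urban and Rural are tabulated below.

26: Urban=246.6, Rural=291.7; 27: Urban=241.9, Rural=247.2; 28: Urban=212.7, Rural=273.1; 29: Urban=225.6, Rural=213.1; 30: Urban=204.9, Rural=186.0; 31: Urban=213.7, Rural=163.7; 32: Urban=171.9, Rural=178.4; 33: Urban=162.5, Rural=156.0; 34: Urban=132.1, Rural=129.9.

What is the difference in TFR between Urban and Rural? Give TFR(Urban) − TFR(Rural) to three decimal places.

Urban:
  Sum of ASFRs = 246.6 + 241.9 + 212.7 + 225.6 + 204.9 + 213.7 + 171.9 + 162.5 + 132.1 = 1811.9
  TFR = 1811.9 / 1000 = 1.8119
Rural:
  Sum of ASFRs = 291.7 + 247.2 + 273.1 + 213.1 + 186.0 + 163.7 + 178.4 + 156.0 + 129.9 = 1839.1
  TFR = 1839.1 / 1000 = 1.8391
Difference = 1.8119 − 1.8391 = -0.0272

-0.027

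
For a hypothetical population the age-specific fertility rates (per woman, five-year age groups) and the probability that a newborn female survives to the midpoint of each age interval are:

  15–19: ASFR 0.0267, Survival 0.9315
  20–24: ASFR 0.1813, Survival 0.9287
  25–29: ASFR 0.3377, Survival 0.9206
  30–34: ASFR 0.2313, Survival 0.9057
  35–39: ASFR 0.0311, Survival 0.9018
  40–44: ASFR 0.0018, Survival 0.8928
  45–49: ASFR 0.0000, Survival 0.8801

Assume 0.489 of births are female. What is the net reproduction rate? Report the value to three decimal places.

1.817

Proportion female at birth = 0.489.
Per-age-group product (5 × ASFR × survival probability):
  15–19: 5 × 0.0267 × 0.9315 = 0.12436
  20–24: 5 × 0.1813 × 0.9287 = 0.84187
  25–29: 5 × 0.3377 × 0.9206 = 1.55443
  30–34: 5 × 0.2313 × 0.9057 = 1.04744
  35–39: 5 × 0.0311 × 0.9018 = 0.14023
  40–44: 5 × 0.0018 × 0.8928 = 0.00804
  45–49: 5 × 0.0000 × 0.8801 = 0.00000
Sum = 3.71637
NRR = 0.489 × 3.71637 = 1.81730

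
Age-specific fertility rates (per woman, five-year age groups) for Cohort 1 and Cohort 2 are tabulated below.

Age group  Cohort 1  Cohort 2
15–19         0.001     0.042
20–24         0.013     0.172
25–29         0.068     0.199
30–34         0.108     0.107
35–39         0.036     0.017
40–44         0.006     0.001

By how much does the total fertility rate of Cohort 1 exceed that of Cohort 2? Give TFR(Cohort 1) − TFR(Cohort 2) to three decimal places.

Cohort 1:
  Sum of ASFRs = 0.001 + 0.013 + 0.068 + 0.108 + 0.036 + 0.006 = 0.232
  TFR = 5 × 0.232 = 1.16
Cohort 2:
  Sum of ASFRs = 0.042 + 0.172 + 0.199 + 0.107 + 0.017 + 0.001 = 0.538
  TFR = 5 × 0.538 = 2.69
Difference = 1.16 − 2.69 = -1.53

-1.530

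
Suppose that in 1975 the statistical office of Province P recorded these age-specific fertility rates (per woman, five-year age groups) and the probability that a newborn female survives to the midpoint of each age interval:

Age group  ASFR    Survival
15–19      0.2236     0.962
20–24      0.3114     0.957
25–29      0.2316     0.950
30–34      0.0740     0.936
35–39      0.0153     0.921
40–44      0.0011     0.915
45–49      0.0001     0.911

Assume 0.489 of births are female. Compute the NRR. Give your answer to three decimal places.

Proportion female at birth = 0.489.
Weighting each age-specific rate by interval width and survival:
  15–19: 5 × 0.2236 × 0.962 = 1.07552
  20–24: 5 × 0.3114 × 0.957 = 1.49005
  25–29: 5 × 0.2316 × 0.950 = 1.10010
  30–34: 5 × 0.0740 × 0.936 = 0.34632
  35–39: 5 × 0.0153 × 0.921 = 0.07046
  40–44: 5 × 0.0011 × 0.915 = 0.00503
  45–49: 5 × 0.0001 × 0.911 = 0.00046
Sum = 4.08794
NRR = 0.489 × 4.08794 = 1.99900

1.999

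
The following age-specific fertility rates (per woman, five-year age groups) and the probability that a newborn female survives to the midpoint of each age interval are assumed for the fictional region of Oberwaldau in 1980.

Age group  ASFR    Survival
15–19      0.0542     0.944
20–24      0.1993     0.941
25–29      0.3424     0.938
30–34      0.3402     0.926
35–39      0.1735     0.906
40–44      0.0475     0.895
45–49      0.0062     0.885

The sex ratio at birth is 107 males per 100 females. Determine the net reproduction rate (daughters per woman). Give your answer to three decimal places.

Proportion female at birth = 100 / (100 + 107) = 0.48309.
Per-age-group product (5 × ASFR × survival probability):
  15–19: 5 × 0.0542 × 0.944 = 0.25582
  20–24: 5 × 0.1993 × 0.941 = 0.93771
  25–29: 5 × 0.3424 × 0.938 = 1.60586
  30–34: 5 × 0.3402 × 0.926 = 1.57513
  35–39: 5 × 0.1735 × 0.906 = 0.78596
  40–44: 5 × 0.0475 × 0.895 = 0.21256
  45–49: 5 × 0.0062 × 0.885 = 0.02744
Sum = 5.40048
NRR = 0.48309 × 5.40048 = 2.60892

2.609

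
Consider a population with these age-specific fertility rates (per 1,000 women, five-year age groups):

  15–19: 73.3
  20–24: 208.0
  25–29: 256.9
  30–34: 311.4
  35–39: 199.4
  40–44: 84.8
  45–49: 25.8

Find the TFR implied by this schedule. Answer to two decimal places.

Sum of ASFRs = 73.3 + 208.0 + 256.9 + 311.4 + 199.4 + 84.8 + 25.8 = 1159.6
TFR = 5 × 1159.6 / 1000 = 5.798

5.80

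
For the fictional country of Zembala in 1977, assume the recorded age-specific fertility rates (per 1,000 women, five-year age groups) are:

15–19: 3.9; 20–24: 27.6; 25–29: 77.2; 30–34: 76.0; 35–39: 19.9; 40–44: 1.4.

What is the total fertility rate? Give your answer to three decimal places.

1.030

Sum of ASFRs = 3.9 + 27.6 + 77.2 + 76.0 + 19.9 + 1.4 = 206.0
TFR = 5 × 206.0 / 1000 = 1.03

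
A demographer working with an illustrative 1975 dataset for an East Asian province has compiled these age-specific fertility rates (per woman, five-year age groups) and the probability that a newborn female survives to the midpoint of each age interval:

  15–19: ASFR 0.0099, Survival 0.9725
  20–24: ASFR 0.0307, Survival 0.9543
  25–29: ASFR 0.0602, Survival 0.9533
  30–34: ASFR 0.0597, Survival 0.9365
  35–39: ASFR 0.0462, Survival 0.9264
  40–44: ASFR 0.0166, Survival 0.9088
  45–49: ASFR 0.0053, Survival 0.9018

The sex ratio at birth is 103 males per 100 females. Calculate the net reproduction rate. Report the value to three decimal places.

Proportion female at birth = 100 / (100 + 103) = 0.49261.
Survival-weighted fertility by age (5·fₓ·Sₓ):
  15–19: 5 × 0.0099 × 0.9725 = 0.04814
  20–24: 5 × 0.0307 × 0.9543 = 0.14649
  25–29: 5 × 0.0602 × 0.9533 = 0.28694
  30–34: 5 × 0.0597 × 0.9365 = 0.27955
  35–39: 5 × 0.0462 × 0.9264 = 0.21400
  40–44: 5 × 0.0166 × 0.9088 = 0.07543
  45–49: 5 × 0.0053 × 0.9018 = 0.02390
Sum = 1.07445
NRR = 0.49261 × 1.07445 = 0.52928

0.529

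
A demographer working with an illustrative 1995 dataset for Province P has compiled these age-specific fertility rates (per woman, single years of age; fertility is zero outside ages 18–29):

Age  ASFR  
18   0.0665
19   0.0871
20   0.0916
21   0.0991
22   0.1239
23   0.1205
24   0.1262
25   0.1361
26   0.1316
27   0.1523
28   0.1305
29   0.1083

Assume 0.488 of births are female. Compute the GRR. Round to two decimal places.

Proportion female at birth = 0.488.
Sum of ASFRs = 0.0665 + 0.0871 + 0.0916 + 0.0991 + 0.1239 + 0.1205 + 0.1262 + 0.1361 + 0.1316 + 0.1523 + 0.1305 + 0.1083 = 1.3737
TFR = 1.3737
GRR = 0.488 × 1.3737 = 0.67037

0.67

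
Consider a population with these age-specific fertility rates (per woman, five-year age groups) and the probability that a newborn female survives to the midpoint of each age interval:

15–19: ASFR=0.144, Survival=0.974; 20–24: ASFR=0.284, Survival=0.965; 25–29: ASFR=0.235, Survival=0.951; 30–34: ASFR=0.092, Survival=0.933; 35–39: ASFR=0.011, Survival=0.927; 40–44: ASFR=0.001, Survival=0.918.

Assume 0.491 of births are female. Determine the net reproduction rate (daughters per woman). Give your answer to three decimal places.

1.804

Proportion female at birth = 0.491.
Survival-weighted fertility by age (5·fₓ·Sₓ):
  15–19: 5 × 0.144 × 0.974 = 0.70128
  20–24: 5 × 0.284 × 0.965 = 1.37030
  25–29: 5 × 0.235 × 0.951 = 1.11743
  30–34: 5 × 0.092 × 0.933 = 0.42918
  35–39: 5 × 0.011 × 0.927 = 0.05099
  40–44: 5 × 0.001 × 0.918 = 0.00459
Sum = 3.67377
NRR = 0.491 × 3.67377 = 1.80382
An NRR exceeding 1 indicates intrinsic growth under these rates.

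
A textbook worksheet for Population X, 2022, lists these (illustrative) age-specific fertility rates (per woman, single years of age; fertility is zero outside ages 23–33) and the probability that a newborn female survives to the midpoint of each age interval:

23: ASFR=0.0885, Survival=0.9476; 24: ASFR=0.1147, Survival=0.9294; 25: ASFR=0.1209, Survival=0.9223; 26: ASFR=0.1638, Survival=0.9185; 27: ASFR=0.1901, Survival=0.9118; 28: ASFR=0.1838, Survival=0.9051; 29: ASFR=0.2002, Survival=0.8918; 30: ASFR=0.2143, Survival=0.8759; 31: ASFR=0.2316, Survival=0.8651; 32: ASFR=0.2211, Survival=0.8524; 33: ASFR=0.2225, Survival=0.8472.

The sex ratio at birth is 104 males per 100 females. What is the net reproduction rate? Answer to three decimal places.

Proportion female at birth = 100 / (100 + 104) = 0.49020.
Weighting each age-specific rate by interval width and survival:
  23: 1 × 0.0885 × 0.9476 = 0.08386
  24: 1 × 0.1147 × 0.9294 = 0.10660
  25: 1 × 0.1209 × 0.9223 = 0.11151
  26: 1 × 0.1638 × 0.9185 = 0.15045
  27: 1 × 0.1901 × 0.9118 = 0.17333
  28: 1 × 0.1838 × 0.9051 = 0.16636
  29: 1 × 0.2002 × 0.8918 = 0.17854
  30: 1 × 0.2143 × 0.8759 = 0.18771
  31: 1 × 0.2316 × 0.8651 = 0.20036
  32: 1 × 0.2211 × 0.8524 = 0.18847
  33: 1 × 0.2225 × 0.8472 = 0.18850
Sum = 1.73569
NRR = 0.49020 × 1.73569 = 0.85084
An NRR under 1 implies long-run decline under these rates.

0.851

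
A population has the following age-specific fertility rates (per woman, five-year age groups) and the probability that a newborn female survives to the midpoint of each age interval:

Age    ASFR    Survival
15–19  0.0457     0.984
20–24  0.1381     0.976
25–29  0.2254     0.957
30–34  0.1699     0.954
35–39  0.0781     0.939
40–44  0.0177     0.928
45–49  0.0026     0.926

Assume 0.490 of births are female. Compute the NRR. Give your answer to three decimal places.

Proportion female at birth = 0.490.
Each age group contributes 5 × ASFR × survival:
  15–19: 5 × 0.0457 × 0.984 = 0.22484
  20–24: 5 × 0.1381 × 0.976 = 0.67393
  25–29: 5 × 0.2254 × 0.957 = 1.07854
  30–34: 5 × 0.1699 × 0.954 = 0.81042
  35–39: 5 × 0.0781 × 0.939 = 0.36668
  40–44: 5 × 0.0177 × 0.928 = 0.08213
  45–49: 5 × 0.0026 × 0.926 = 0.01204
Sum = 3.24858
NRR = 0.490 × 3.24858 = 1.59180
NRR > 1, so each generation more than replaces itself.

1.592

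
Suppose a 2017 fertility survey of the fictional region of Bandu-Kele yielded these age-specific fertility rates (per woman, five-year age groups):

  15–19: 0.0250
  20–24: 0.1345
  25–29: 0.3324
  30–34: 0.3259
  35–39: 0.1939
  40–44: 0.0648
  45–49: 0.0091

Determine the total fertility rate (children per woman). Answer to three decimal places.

Sum of ASFRs = 0.0250 + 0.1345 + 0.3324 + 0.3259 + 0.1939 + 0.0648 + 0.0091 = 1.0856
TFR = 5 × 1.0856 = 5.428

5.428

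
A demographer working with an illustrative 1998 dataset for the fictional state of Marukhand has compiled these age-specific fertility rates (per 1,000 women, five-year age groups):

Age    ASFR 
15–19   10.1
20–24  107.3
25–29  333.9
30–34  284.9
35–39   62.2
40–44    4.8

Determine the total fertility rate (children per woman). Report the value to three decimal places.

Sum of ASFRs = 10.1 + 107.3 + 333.9 + 284.9 + 62.2 + 4.8 = 803.2
TFR = 5 × 803.2 / 1000 = 4.016

4.016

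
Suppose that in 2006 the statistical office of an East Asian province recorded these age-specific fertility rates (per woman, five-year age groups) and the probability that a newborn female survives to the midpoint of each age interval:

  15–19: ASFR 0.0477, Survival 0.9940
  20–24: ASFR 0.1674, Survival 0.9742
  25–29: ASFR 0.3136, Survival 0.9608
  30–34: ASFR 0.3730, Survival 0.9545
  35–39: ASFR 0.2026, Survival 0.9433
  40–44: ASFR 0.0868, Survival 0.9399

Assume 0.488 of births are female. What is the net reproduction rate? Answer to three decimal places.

2.783

Proportion female at birth = 0.488.
Each age group contributes 5 × ASFR × survival:
  15–19: 5 × 0.0477 × 0.9940 = 0.23707
  20–24: 5 × 0.1674 × 0.9742 = 0.81541
  25–29: 5 × 0.3136 × 0.9608 = 1.50653
  30–34: 5 × 0.3730 × 0.9545 = 1.78014
  35–39: 5 × 0.2026 × 0.9433 = 0.95556
  40–44: 5 × 0.0868 × 0.9399 = 0.40792
Sum = 5.70263
NRR = 0.488 × 5.70263 = 2.78288
NRR > 1, so each generation more than replaces itself.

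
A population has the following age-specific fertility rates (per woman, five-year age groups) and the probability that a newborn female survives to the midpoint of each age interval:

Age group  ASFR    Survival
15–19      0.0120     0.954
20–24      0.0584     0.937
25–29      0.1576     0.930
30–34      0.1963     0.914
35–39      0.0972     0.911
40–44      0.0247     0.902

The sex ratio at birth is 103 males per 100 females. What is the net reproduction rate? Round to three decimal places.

1.239

Proportion female at birth = 100 / (100 + 103) = 0.49261.
Each age group contributes 5 × ASFR × survival:
  15–19: 5 × 0.0120 × 0.954 = 0.05724
  20–24: 5 × 0.0584 × 0.937 = 0.27360
  25–29: 5 × 0.1576 × 0.930 = 0.73284
  30–34: 5 × 0.1963 × 0.914 = 0.89709
  35–39: 5 × 0.0972 × 0.911 = 0.44275
  40–44: 5 × 0.0247 × 0.902 = 0.11140
Sum = 2.51492
NRR = 0.49261 × 2.51492 = 1.23887
NRR > 1, so each generation more than replaces itself.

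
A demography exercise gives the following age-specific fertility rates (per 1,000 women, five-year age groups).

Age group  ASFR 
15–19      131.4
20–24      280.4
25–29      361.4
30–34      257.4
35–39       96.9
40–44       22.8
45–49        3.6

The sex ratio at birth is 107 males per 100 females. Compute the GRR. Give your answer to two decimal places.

2.79

Proportion female at birth = 100 / (100 + 107) = 0.48309.
Sum of ASFRs = 131.4 + 280.4 + 361.4 + 257.4 + 96.9 + 22.8 + 3.6 = 1153.9
TFR = 5 × 1153.9 / 1000 = 5.7695
GRR = 0.48309 × 5.7695 = 2.78719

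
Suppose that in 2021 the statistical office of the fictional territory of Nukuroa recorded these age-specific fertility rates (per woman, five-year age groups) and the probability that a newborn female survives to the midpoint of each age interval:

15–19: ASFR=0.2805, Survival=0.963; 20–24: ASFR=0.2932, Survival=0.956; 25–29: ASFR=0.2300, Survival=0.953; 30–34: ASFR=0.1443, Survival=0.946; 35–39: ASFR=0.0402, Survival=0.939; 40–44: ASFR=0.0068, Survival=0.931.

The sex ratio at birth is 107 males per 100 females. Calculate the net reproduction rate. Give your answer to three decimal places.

Proportion female at birth = 100 / (100 + 107) = 0.48309.
Survival-weighted fertility by age (5·fₓ·Sₓ):
  15–19: 5 × 0.2805 × 0.963 = 1.35061
  20–24: 5 × 0.2932 × 0.956 = 1.40150
  25–29: 5 × 0.2300 × 0.953 = 1.09595
  30–34: 5 × 0.1443 × 0.946 = 0.68254
  35–39: 5 × 0.0402 × 0.939 = 0.18874
  40–44: 5 × 0.0068 × 0.931 = 0.03165
Sum = 4.75099
NRR = 0.48309 × 4.75099 = 2.29516

2.295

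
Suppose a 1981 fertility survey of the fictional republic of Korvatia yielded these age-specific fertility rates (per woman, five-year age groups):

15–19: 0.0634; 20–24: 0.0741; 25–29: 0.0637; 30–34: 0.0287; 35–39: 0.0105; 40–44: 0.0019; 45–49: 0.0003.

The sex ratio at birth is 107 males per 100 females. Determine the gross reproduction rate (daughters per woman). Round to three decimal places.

0.586

Proportion female at birth = 100 / (100 + 107) = 0.48309.
Sum of ASFRs = 0.0634 + 0.0741 + 0.0637 + 0.0287 + 0.0105 + 0.0019 + 0.0003 = 0.2426
TFR = 5 × 0.2426 = 1.213
GRR = 0.48309 × 1.213 = 0.58599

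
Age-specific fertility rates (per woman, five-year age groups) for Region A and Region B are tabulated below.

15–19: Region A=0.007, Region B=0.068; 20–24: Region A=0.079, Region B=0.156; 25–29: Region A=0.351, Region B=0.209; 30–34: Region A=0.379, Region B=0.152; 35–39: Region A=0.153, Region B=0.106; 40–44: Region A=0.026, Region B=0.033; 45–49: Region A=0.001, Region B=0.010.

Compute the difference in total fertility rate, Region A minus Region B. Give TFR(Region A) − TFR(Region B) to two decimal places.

1.31

Region A:
  Sum of ASFRs = 0.007 + 0.079 + 0.351 + 0.379 + 0.153 + 0.026 + 0.001 = 0.996
  TFR = 5 × 0.996 = 4.98
Region B:
  Sum of ASFRs = 0.068 + 0.156 + 0.209 + 0.152 + 0.106 + 0.033 + 0.010 = 0.734
  TFR = 5 × 0.734 = 3.67
Difference = 4.98 − 3.67 = 1.31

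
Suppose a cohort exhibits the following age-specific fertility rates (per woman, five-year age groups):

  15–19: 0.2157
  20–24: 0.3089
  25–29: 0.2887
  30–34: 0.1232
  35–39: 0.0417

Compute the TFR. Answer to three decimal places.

4.891

Sum of ASFRs = 0.2157 + 0.3089 + 0.2887 + 0.1232 + 0.0417 = 0.9782
TFR = 5 × 0.9782 = 4.891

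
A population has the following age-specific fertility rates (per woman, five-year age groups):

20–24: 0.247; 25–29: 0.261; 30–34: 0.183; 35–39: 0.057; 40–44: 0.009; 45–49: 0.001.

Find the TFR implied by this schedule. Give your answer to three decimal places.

3.790

Sum of ASFRs = 0.247 + 0.261 + 0.183 + 0.057 + 0.009 + 0.001 = 0.758
TFR = 5 × 0.758 = 3.79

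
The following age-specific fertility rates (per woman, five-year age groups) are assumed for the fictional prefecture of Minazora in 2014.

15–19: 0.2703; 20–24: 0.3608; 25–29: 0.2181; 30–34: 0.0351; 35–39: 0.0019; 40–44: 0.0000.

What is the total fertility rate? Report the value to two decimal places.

Sum of ASFRs = 0.2703 + 0.3608 + 0.2181 + 0.0351 + 0.0019 + 0.0000 = 0.8862
TFR = 5 × 0.8862 = 4.431

4.43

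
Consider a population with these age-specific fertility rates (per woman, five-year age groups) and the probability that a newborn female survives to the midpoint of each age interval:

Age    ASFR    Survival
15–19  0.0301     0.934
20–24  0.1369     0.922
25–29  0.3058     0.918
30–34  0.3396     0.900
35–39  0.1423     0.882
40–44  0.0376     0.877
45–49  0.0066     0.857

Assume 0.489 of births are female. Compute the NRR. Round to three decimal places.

Proportion female at birth = 0.489.
Per-age-group product (5 × ASFR × survival probability):
  15–19: 5 × 0.0301 × 0.934 = 0.14057
  20–24: 5 × 0.1369 × 0.922 = 0.63111
  25–29: 5 × 0.3058 × 0.918 = 1.40362
  30–34: 5 × 0.3396 × 0.900 = 1.52820
  35–39: 5 × 0.1423 × 0.882 = 0.62754
  40–44: 5 × 0.0376 × 0.877 = 0.16488
  45–49: 5 × 0.0066 × 0.857 = 0.02828
Sum = 4.52420
NRR = 0.489 × 4.52420 = 2.21233
NRR > 1, so each generation more than replaces itself.

2.212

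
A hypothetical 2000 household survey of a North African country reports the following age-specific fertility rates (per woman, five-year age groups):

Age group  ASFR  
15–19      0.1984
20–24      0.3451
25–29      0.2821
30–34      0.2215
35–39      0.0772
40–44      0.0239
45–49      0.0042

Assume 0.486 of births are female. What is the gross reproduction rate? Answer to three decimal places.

Proportion female at birth = 0.486.
Sum of ASFRs = 0.1984 + 0.3451 + 0.2821 + 0.2215 + 0.0772 + 0.0239 + 0.0042 = 1.1524
TFR = 5 × 1.1524 = 5.762
GRR = 0.486 × 5.762 = 2.80033

2.800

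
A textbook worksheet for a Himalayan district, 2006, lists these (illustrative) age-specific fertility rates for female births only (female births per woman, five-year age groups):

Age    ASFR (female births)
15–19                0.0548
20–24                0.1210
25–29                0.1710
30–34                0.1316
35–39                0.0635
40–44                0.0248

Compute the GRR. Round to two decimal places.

2.83

Sum of female ASFRs = 0.0548 + 0.1210 + 0.1710 + 0.1316 + 0.0635 + 0.0248 = 0.5667
GRR = 5 × 0.5667 = 2.8335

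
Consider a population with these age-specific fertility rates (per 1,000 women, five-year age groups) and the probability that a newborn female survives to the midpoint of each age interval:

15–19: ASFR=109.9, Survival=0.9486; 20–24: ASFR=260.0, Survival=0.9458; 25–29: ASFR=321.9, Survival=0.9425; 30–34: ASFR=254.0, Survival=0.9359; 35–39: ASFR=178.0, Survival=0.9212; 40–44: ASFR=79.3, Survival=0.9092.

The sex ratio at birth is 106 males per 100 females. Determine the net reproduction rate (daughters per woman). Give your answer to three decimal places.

2.736

Proportion female at birth = 100 / (100 + 106) = 0.48544.
Per-age-group product (5 × ASFR × survival probability):
  15–19: 5 × 109.9/1000 × 0.9486 = 0.52126
  20–24: 5 × 260.0/1000 × 0.9458 = 1.22954
  25–29: 5 × 321.9/1000 × 0.9425 = 1.51695
  30–34: 5 × 254.0/1000 × 0.9359 = 1.18859
  35–39: 5 × 178.0/1000 × 0.9212 = 0.81987
  40–44: 5 × 79.3/1000 × 0.9092 = 0.36050
Sum = 5.63671
NRR = 0.48544 × 5.63671 = 2.73628
NRR > 1, so each generation more than replaces itself.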